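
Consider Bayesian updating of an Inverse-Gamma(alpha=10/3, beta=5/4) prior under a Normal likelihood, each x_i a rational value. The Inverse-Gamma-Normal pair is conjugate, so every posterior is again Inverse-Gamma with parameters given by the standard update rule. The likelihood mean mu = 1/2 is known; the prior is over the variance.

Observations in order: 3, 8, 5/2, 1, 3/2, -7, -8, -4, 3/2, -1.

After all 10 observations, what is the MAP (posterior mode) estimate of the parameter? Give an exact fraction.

obs 1: x=3 → posterior Inverse-Gamma(23/6, 35/8)
obs 2: x=8 → posterior Inverse-Gamma(13/3, 65/2)
obs 3: x=5/2 → posterior Inverse-Gamma(29/6, 69/2)
obs 4: x=1 → posterior Inverse-Gamma(16/3, 277/8)
obs 5: x=3/2 → posterior Inverse-Gamma(35/6, 281/8)
obs 6: x=-7 → posterior Inverse-Gamma(19/3, 253/4)
obs 7: x=-8 → posterior Inverse-Gamma(41/6, 795/8)
obs 8: x=-4 → posterior Inverse-Gamma(22/3, 219/2)
obs 9: x=3/2 → posterior Inverse-Gamma(47/6, 110)
obs 10: x=-1 → posterior Inverse-Gamma(25/3, 889/8)

381/32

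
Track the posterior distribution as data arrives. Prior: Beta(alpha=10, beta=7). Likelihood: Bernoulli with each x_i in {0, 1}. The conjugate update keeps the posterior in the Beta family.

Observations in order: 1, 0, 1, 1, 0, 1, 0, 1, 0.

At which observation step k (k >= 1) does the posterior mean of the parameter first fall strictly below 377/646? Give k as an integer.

obs 1: x=1 → posterior Beta(11, 7)
obs 2: x=0 → posterior Beta(11, 8)
obs 3: x=1 → posterior Beta(12, 8)
obs 4: x=1 → posterior Beta(13, 8)
obs 5: x=0 → posterior Beta(13, 9)
obs 6: x=1 → posterior Beta(14, 9)
obs 7: x=0 → posterior Beta(14, 10)
obs 8: x=1 → posterior Beta(15, 10)
obs 9: x=0 → posterior Beta(15, 11)

k = 2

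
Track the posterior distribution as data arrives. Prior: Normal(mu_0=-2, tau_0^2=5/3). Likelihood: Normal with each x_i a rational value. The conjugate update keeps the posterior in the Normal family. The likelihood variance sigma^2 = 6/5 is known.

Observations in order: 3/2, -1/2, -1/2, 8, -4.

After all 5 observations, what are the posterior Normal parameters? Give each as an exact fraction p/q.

obs 1: x=3/2 → posterior Normal(3/86, 30/43)
obs 2: x=-1/2 → posterior Normal(-11/68, 15/34)
obs 3: x=-1/2 → posterior Normal(-47/186, 10/31)
obs 4: x=8 → posterior Normal(353/236, 15/59)
obs 5: x=-4 → posterior Normal(153/286, 30/143)

mu_0=153/286, tau_0^2=30/143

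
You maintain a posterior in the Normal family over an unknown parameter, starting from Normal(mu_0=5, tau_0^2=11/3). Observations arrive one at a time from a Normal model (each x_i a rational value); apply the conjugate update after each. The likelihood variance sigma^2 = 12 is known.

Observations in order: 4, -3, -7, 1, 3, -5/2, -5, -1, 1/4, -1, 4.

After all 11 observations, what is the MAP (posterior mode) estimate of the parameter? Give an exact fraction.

obs 1: x=4 → posterior Normal(224/47, 132/47)
obs 2: x=-3 → posterior Normal(191/58, 66/29)
obs 3: x=-7 → posterior Normal(38/23, 44/23)
obs 4: x=1 → posterior Normal(25/16, 33/20)
obs 5: x=3 → posterior Normal(158/91, 132/91)
obs 6: x=-5/2 → posterior Normal(87/68, 22/17)
obs 7: x=-5 → posterior Normal(151/226, 132/113)
obs 8: x=-1 → posterior Normal(129/248, 33/31)
obs 9: x=1/4 → posterior Normal(269/540, 44/45)
obs 10: x=-1 → posterior Normal(225/584, 66/73)
obs 11: x=4 → posterior Normal(401/628, 132/157)

401/628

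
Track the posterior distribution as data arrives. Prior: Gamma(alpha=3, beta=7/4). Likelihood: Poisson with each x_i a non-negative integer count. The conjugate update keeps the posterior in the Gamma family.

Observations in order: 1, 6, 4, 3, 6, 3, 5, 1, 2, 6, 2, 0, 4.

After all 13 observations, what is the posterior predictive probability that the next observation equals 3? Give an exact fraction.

3186531280901017801231903696043905760221727186846629138696631244843336115851553529365504/14712515155600226924347848572690805130734850953763673248772636501224243814619121272130623

obs 1: x=1 → posterior Gamma(4, 11/4)
obs 2: x=6 → posterior Gamma(10, 15/4)
obs 3: x=4 → posterior Gamma(14, 19/4)
obs 4: x=3 → posterior Gamma(17, 23/4)
obs 5: x=6 → posterior Gamma(23, 27/4)
obs 6: x=3 → posterior Gamma(26, 31/4)
obs 7: x=5 → posterior Gamma(31, 35/4)
obs 8: x=1 → posterior Gamma(32, 39/4)
obs 9: x=2 → posterior Gamma(34, 43/4)
obs 10: x=6 → posterior Gamma(40, 47/4)
obs 11: x=2 → posterior Gamma(42, 51/4)
obs 12: x=0 → posterior Gamma(42, 55/4)
obs 13: x=4 → posterior Gamma(46, 59/4)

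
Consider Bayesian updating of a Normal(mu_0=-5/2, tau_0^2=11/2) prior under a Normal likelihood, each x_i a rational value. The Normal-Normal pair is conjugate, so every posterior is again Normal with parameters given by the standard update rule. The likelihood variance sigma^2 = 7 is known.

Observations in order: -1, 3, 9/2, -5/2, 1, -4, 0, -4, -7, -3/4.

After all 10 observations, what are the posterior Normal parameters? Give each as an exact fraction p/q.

mu_0=-613/496, tau_0^2=77/124

obs 1: x=-1 → posterior Normal(-46/25, 77/25)
obs 2: x=3 → posterior Normal(-13/36, 77/36)
obs 3: x=9/2 → posterior Normal(73/94, 77/47)
obs 4: x=-5/2 → posterior Normal(9/58, 77/58)
obs 5: x=1 → posterior Normal(20/69, 77/69)
obs 6: x=-4 → posterior Normal(-3/10, 77/80)
obs 7: x=0 → posterior Normal(-24/91, 11/13)
obs 8: x=-4 → posterior Normal(-2/3, 77/102)
obs 9: x=-7 → posterior Normal(-145/113, 77/113)
obs 10: x=-3/4 → posterior Normal(-613/496, 77/124)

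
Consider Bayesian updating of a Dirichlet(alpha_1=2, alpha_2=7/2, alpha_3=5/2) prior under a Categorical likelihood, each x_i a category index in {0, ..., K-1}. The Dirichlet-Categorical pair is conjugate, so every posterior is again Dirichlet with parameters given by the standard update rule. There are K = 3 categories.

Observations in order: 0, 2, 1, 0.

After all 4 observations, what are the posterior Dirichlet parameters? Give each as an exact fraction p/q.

obs 1: x=0 → posterior Dirichlet(3, 7/2, 5/2)
obs 2: x=2 → posterior Dirichlet(3, 7/2, 7/2)
obs 3: x=1 → posterior Dirichlet(3, 9/2, 7/2)
obs 4: x=0 → posterior Dirichlet(4, 9/2, 7/2)

alpha_1=4, alpha_2=9/2, alpha_3=7/2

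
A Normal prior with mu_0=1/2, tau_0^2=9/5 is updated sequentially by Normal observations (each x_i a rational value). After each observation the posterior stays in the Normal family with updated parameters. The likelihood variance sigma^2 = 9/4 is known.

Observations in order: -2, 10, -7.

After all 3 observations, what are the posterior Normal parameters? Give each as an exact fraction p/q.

mu_0=13/34, tau_0^2=9/17

obs 1: x=-2 → posterior Normal(-11/18, 1)
obs 2: x=10 → posterior Normal(69/26, 9/13)
obs 3: x=-7 → posterior Normal(13/34, 9/17)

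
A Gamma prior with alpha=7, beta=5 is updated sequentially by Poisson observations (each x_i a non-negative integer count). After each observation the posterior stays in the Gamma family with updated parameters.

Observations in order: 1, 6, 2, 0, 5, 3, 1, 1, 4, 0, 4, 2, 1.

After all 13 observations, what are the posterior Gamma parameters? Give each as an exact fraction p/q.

obs 1: x=1 → posterior Gamma(8, 6)
obs 2: x=6 → posterior Gamma(14, 7)
obs 3: x=2 → posterior Gamma(16, 8)
obs 4: x=0 → posterior Gamma(16, 9)
obs 5: x=5 → posterior Gamma(21, 10)
obs 6: x=3 → posterior Gamma(24, 11)
obs 7: x=1 → posterior Gamma(25, 12)
obs 8: x=1 → posterior Gamma(26, 13)
obs 9: x=4 → posterior Gamma(30, 14)
obs 10: x=0 → posterior Gamma(30, 15)
obs 11: x=4 → posterior Gamma(34, 16)
obs 12: x=2 → posterior Gamma(36, 17)
obs 13: x=1 → posterior Gamma(37, 18)

alpha=37, beta=18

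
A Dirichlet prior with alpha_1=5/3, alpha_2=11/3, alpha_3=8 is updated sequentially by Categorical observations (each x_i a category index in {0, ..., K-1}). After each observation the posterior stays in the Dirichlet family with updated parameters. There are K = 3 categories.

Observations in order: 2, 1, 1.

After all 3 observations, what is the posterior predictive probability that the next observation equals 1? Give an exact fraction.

17/49

obs 1: x=2 → posterior Dirichlet(5/3, 11/3, 9)
obs 2: x=1 → posterior Dirichlet(5/3, 14/3, 9)
obs 3: x=1 → posterior Dirichlet(5/3, 17/3, 9)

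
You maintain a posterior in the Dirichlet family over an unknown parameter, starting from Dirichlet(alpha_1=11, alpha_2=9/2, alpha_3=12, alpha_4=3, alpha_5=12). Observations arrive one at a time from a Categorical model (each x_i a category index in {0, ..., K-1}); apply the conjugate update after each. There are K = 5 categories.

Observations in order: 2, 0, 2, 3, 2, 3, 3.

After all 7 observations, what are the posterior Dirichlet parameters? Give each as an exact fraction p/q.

obs 1: x=2 → posterior Dirichlet(11, 9/2, 13, 3, 12)
obs 2: x=0 → posterior Dirichlet(12, 9/2, 13, 3, 12)
obs 3: x=2 → posterior Dirichlet(12, 9/2, 14, 3, 12)
obs 4: x=3 → posterior Dirichlet(12, 9/2, 14, 4, 12)
obs 5: x=2 → posterior Dirichlet(12, 9/2, 15, 4, 12)
obs 6: x=3 → posterior Dirichlet(12, 9/2, 15, 5, 12)
obs 7: x=3 → posterior Dirichlet(12, 9/2, 15, 6, 12)

alpha_1=12, alpha_2=9/2, alpha_3=15, alpha_4=6, alpha_5=12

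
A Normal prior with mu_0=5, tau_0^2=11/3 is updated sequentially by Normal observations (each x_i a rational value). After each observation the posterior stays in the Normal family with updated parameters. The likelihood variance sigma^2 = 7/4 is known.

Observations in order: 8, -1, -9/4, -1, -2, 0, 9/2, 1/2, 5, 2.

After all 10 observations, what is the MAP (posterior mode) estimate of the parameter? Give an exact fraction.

obs 1: x=8 → posterior Normal(457/65, 77/65)
obs 2: x=-1 → posterior Normal(413/109, 77/109)
obs 3: x=-9/4 → posterior Normal(314/153, 77/153)
obs 4: x=-1 → posterior Normal(270/197, 77/197)
obs 5: x=-2 → posterior Normal(182/241, 77/241)
obs 6: x=0 → posterior Normal(182/285, 77/285)
obs 7: x=9/2 → posterior Normal(380/329, 11/47)
obs 8: x=1/2 → posterior Normal(402/373, 77/373)
obs 9: x=5 → posterior Normal(622/417, 77/417)
obs 10: x=2 → posterior Normal(710/461, 77/461)

710/461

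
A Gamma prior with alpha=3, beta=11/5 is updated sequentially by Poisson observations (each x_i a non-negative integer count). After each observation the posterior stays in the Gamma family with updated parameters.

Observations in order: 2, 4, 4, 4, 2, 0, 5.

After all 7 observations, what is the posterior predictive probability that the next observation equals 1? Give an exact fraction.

obs 1: x=2 → posterior Gamma(5, 16/5)
obs 2: x=4 → posterior Gamma(9, 21/5)
obs 3: x=4 → posterior Gamma(13, 26/5)
obs 4: x=4 → posterior Gamma(17, 31/5)
obs 5: x=2 → posterior Gamma(19, 36/5)
obs 6: x=0 → posterior Gamma(19, 41/5)
obs 7: x=5 → posterior Gamma(24, 46/5)

322290832069373476361423903201475942154240/1629795625274111739564780468883685825250417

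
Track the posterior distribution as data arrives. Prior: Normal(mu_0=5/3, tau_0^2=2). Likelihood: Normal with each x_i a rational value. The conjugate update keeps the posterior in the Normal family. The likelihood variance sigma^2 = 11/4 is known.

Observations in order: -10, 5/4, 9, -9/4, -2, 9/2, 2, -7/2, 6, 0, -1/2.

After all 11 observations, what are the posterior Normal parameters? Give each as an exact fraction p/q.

mu_0=163/297, tau_0^2=2/9

obs 1: x=-10 → posterior Normal(-185/57, 22/19)
obs 2: x=5/4 → posterior Normal(-155/81, 22/27)
obs 3: x=9 → posterior Normal(61/105, 22/35)
obs 4: x=-9/4 → posterior Normal(7/129, 22/43)
obs 5: x=-2 → posterior Normal(-41/153, 22/51)
obs 6: x=9/2 → posterior Normal(67/177, 22/59)
obs 7: x=2 → posterior Normal(115/201, 22/67)
obs 8: x=-7/2 → posterior Normal(31/225, 22/75)
obs 9: x=6 → posterior Normal(175/249, 22/83)
obs 10: x=0 → posterior Normal(25/39, 22/91)
obs 11: x=-1/2 → posterior Normal(163/297, 2/9)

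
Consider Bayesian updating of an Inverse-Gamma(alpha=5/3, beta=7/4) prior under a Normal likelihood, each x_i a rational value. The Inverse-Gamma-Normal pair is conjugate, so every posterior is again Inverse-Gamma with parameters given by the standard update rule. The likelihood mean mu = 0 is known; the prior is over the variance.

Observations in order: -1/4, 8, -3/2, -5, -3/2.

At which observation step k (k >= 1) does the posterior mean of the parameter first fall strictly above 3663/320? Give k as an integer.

obs 1: x=-1/4 → posterior Inverse-Gamma(13/6, 57/32)
obs 2: x=8 → posterior Inverse-Gamma(8/3, 1081/32)
obs 3: x=-3/2 → posterior Inverse-Gamma(19/6, 1117/32)
obs 4: x=-5 → posterior Inverse-Gamma(11/3, 1517/32)
obs 5: x=-3/2 → posterior Inverse-Gamma(25/6, 1553/32)

k = 2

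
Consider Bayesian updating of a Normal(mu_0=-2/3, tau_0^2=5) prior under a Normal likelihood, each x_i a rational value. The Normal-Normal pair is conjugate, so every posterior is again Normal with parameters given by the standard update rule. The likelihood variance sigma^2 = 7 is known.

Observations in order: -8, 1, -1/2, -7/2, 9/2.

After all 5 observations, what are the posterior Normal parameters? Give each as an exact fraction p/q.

obs 1: x=-8 → posterior Normal(-67/18, 35/12)
obs 2: x=1 → posterior Normal(-7/3, 35/17)
obs 3: x=-1/2 → posterior Normal(-23/12, 35/22)
obs 4: x=-7/2 → posterior Normal(-179/81, 35/27)
obs 5: x=9/2 → posterior Normal(-223/192, 35/32)

mu_0=-223/192, tau_0^2=35/32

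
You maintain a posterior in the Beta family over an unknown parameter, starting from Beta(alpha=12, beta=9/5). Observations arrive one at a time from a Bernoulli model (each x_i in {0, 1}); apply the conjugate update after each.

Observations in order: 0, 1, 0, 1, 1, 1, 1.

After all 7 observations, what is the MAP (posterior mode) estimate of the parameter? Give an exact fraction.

40/47

obs 1: x=0 → posterior Beta(12, 14/5)
obs 2: x=1 → posterior Beta(13, 14/5)
obs 3: x=0 → posterior Beta(13, 19/5)
obs 4: x=1 → posterior Beta(14, 19/5)
obs 5: x=1 → posterior Beta(15, 19/5)
obs 6: x=1 → posterior Beta(16, 19/5)
obs 7: x=1 → posterior Beta(17, 19/5)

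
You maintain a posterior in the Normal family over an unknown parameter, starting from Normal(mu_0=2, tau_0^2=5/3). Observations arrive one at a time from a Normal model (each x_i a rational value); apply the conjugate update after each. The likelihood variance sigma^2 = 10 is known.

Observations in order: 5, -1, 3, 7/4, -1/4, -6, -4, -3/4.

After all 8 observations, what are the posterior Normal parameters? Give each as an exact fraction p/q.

obs 1: x=5 → posterior Normal(17/7, 10/7)
obs 2: x=-1 → posterior Normal(2, 5/4)
obs 3: x=3 → posterior Normal(19/9, 10/9)
obs 4: x=7/4 → posterior Normal(83/40, 1)
obs 5: x=-1/4 → posterior Normal(41/22, 10/11)
obs 6: x=-6 → posterior Normal(29/24, 5/6)
obs 7: x=-4 → posterior Normal(21/26, 10/13)
obs 8: x=-3/4 → posterior Normal(39/56, 5/7)

mu_0=39/56, tau_0^2=5/7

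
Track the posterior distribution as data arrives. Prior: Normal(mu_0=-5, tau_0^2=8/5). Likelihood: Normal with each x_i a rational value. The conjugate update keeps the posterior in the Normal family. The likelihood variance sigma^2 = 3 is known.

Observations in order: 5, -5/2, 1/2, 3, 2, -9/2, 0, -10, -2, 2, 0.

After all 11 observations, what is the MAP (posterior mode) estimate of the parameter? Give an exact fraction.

-127/103

obs 1: x=5 → posterior Normal(-35/23, 24/23)
obs 2: x=-5/2 → posterior Normal(-55/31, 24/31)
obs 3: x=1/2 → posterior Normal(-17/13, 8/13)
obs 4: x=3 → posterior Normal(-27/47, 24/47)
obs 5: x=2 → posterior Normal(-1/5, 24/55)
obs 6: x=-9/2 → posterior Normal(-47/63, 8/21)
obs 7: x=0 → posterior Normal(-47/71, 24/71)
obs 8: x=-10 → posterior Normal(-127/79, 24/79)
obs 9: x=-2 → posterior Normal(-143/87, 8/29)
obs 10: x=2 → posterior Normal(-127/95, 24/95)
obs 11: x=0 → posterior Normal(-127/103, 24/103)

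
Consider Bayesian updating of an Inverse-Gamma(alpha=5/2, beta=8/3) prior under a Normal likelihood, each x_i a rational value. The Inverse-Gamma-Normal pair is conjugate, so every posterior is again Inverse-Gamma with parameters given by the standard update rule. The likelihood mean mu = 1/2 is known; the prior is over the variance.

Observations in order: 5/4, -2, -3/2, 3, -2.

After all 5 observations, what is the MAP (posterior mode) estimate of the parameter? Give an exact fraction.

obs 1: x=5/4 → posterior Inverse-Gamma(3, 283/96)
obs 2: x=-2 → posterior Inverse-Gamma(7/2, 583/96)
obs 3: x=-3/2 → posterior Inverse-Gamma(4, 775/96)
obs 4: x=3 → posterior Inverse-Gamma(9/2, 1075/96)
obs 5: x=-2 → posterior Inverse-Gamma(5, 1375/96)

1375/576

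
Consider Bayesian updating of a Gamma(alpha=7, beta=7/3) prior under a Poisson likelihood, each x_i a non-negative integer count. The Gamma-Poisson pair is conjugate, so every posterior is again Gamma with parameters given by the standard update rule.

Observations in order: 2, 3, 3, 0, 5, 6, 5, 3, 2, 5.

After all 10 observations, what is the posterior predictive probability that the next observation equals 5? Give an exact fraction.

obs 1: x=2 → posterior Gamma(9, 10/3)
obs 2: x=3 → posterior Gamma(12, 13/3)
obs 3: x=3 → posterior Gamma(15, 16/3)
obs 4: x=0 → posterior Gamma(15, 19/3)
obs 5: x=5 → posterior Gamma(20, 22/3)
obs 6: x=6 → posterior Gamma(26, 25/3)
obs 7: x=5 → posterior Gamma(31, 28/3)
obs 8: x=3 → posterior Gamma(34, 31/3)
obs 9: x=2 → posterior Gamma(36, 34/3)
obs 10: x=5 → posterior Gamma(41, 37/3)

5873033894530729942703905144594173903251002266711592722477653096887333569/49517601571415210995964968960000000000000000000000000000000000000000000000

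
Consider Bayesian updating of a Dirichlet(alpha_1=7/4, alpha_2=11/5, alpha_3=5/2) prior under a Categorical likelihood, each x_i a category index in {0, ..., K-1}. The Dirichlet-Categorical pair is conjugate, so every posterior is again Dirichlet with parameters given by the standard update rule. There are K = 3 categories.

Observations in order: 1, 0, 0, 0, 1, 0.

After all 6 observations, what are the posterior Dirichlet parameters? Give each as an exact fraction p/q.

obs 1: x=1 → posterior Dirichlet(7/4, 16/5, 5/2)
obs 2: x=0 → posterior Dirichlet(11/4, 16/5, 5/2)
obs 3: x=0 → posterior Dirichlet(15/4, 16/5, 5/2)
obs 4: x=0 → posterior Dirichlet(19/4, 16/5, 5/2)
obs 5: x=1 → posterior Dirichlet(19/4, 21/5, 5/2)
obs 6: x=0 → posterior Dirichlet(23/4, 21/5, 5/2)

alpha_1=23/4, alpha_2=21/5, alpha_3=5/2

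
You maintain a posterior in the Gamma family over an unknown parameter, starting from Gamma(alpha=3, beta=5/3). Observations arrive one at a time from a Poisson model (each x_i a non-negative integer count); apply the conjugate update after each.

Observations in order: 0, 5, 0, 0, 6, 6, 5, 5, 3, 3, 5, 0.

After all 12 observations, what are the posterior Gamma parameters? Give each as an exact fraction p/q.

obs 1: x=0 → posterior Gamma(3, 8/3)
obs 2: x=5 → posterior Gamma(8, 11/3)
obs 3: x=0 → posterior Gamma(8, 14/3)
obs 4: x=0 → posterior Gamma(8, 17/3)
obs 5: x=6 → posterior Gamma(14, 20/3)
obs 6: x=6 → posterior Gamma(20, 23/3)
obs 7: x=5 → posterior Gamma(25, 26/3)
obs 8: x=5 → posterior Gamma(30, 29/3)
obs 9: x=3 → posterior Gamma(33, 32/3)
obs 10: x=3 → posterior Gamma(36, 35/3)
obs 11: x=5 → posterior Gamma(41, 38/3)
obs 12: x=0 → posterior Gamma(41, 41/3)

alpha=41, beta=41/3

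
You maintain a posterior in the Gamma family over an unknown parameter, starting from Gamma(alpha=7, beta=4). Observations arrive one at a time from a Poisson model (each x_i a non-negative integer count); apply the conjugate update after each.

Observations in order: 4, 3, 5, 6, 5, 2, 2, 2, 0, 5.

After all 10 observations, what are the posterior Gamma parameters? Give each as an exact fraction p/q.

obs 1: x=4 → posterior Gamma(11, 5)
obs 2: x=3 → posterior Gamma(14, 6)
obs 3: x=5 → posterior Gamma(19, 7)
obs 4: x=6 → posterior Gamma(25, 8)
obs 5: x=5 → posterior Gamma(30, 9)
obs 6: x=2 → posterior Gamma(32, 10)
obs 7: x=2 → posterior Gamma(34, 11)
obs 8: x=2 → posterior Gamma(36, 12)
obs 9: x=0 → posterior Gamma(36, 13)
obs 10: x=5 → posterior Gamma(41, 14)

alpha=41, beta=14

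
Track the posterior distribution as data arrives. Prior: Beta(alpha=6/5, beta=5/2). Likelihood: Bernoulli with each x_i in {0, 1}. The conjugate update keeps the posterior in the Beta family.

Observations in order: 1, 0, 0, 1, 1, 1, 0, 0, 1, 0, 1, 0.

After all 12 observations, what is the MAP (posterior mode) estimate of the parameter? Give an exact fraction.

62/137

obs 1: x=1 → posterior Beta(11/5, 5/2)
obs 2: x=0 → posterior Beta(11/5, 7/2)
obs 3: x=0 → posterior Beta(11/5, 9/2)
obs 4: x=1 → posterior Beta(16/5, 9/2)
obs 5: x=1 → posterior Beta(21/5, 9/2)
obs 6: x=1 → posterior Beta(26/5, 9/2)
obs 7: x=0 → posterior Beta(26/5, 11/2)
obs 8: x=0 → posterior Beta(26/5, 13/2)
obs 9: x=1 → posterior Beta(31/5, 13/2)
obs 10: x=0 → posterior Beta(31/5, 15/2)
obs 11: x=1 → posterior Beta(36/5, 15/2)
obs 12: x=0 → posterior Beta(36/5, 17/2)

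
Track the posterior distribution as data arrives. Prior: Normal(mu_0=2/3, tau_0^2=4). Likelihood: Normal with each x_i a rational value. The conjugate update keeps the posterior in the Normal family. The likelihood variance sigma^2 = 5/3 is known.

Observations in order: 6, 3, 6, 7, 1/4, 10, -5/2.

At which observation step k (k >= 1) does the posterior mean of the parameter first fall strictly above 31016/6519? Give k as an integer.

k = 4

obs 1: x=6 → posterior Normal(226/51, 20/17)
obs 2: x=3 → posterior Normal(334/87, 20/29)
obs 3: x=6 → posterior Normal(550/123, 20/41)
obs 4: x=7 → posterior Normal(802/159, 20/53)
obs 5: x=1/4 → posterior Normal(811/195, 4/13)
obs 6: x=10 → posterior Normal(1171/231, 20/77)
obs 7: x=-5/2 → posterior Normal(1081/267, 20/89)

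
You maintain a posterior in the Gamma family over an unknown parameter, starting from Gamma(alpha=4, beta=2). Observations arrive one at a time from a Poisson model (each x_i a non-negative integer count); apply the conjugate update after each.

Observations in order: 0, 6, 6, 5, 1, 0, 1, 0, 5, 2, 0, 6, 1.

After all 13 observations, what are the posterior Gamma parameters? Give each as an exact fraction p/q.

obs 1: x=0 → posterior Gamma(4, 3)
obs 2: x=6 → posterior Gamma(10, 4)
obs 3: x=6 → posterior Gamma(16, 5)
obs 4: x=5 → posterior Gamma(21, 6)
obs 5: x=1 → posterior Gamma(22, 7)
obs 6: x=0 → posterior Gamma(22, 8)
obs 7: x=1 → posterior Gamma(23, 9)
obs 8: x=0 → posterior Gamma(23, 10)
obs 9: x=5 → posterior Gamma(28, 11)
obs 10: x=2 → posterior Gamma(30, 12)
obs 11: x=0 → posterior Gamma(30, 13)
obs 12: x=6 → posterior Gamma(36, 14)
obs 13: x=1 → posterior Gamma(37, 15)

alpha=37, beta=15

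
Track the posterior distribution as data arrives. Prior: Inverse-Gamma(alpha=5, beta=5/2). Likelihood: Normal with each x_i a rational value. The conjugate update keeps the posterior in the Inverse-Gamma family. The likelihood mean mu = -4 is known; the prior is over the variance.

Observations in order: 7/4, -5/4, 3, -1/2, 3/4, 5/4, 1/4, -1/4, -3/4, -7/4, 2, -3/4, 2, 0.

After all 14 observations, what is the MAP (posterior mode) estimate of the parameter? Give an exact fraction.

4853/416

obs 1: x=7/4 → posterior Inverse-Gamma(11/2, 609/32)
obs 2: x=-5/4 → posterior Inverse-Gamma(6, 365/16)
obs 3: x=3 → posterior Inverse-Gamma(13/2, 757/16)
obs 4: x=-1/2 → posterior Inverse-Gamma(7, 855/16)
obs 5: x=3/4 → posterior Inverse-Gamma(15/2, 2071/32)
obs 6: x=5/4 → posterior Inverse-Gamma(8, 157/2)
obs 7: x=1/4 → posterior Inverse-Gamma(17/2, 2801/32)
obs 8: x=-1/4 → posterior Inverse-Gamma(9, 1513/16)
obs 9: x=-3/4 → posterior Inverse-Gamma(19/2, 3195/32)
obs 10: x=-7/4 → posterior Inverse-Gamma(10, 819/8)
obs 11: x=2 → posterior Inverse-Gamma(21/2, 963/8)
obs 12: x=-3/4 → posterior Inverse-Gamma(11, 4021/32)
obs 13: x=2 → posterior Inverse-Gamma(23/2, 4597/32)
obs 14: x=0 → posterior Inverse-Gamma(12, 4853/32)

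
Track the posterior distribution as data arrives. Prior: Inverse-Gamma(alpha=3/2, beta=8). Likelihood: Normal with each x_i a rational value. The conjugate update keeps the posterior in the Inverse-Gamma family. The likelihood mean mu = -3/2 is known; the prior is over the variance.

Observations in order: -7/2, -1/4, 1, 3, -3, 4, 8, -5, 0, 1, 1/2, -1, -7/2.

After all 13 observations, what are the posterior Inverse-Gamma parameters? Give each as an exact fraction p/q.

obs 1: x=-7/2 → posterior Inverse-Gamma(2, 10)
obs 2: x=-1/4 → posterior Inverse-Gamma(5/2, 345/32)
obs 3: x=1 → posterior Inverse-Gamma(3, 445/32)
obs 4: x=3 → posterior Inverse-Gamma(7/2, 769/32)
obs 5: x=-3 → posterior Inverse-Gamma(4, 805/32)
obs 6: x=4 → posterior Inverse-Gamma(9/2, 1289/32)
obs 7: x=8 → posterior Inverse-Gamma(5, 2733/32)
obs 8: x=-5 → posterior Inverse-Gamma(11/2, 2929/32)
obs 9: x=0 → posterior Inverse-Gamma(6, 2965/32)
obs 10: x=1 → posterior Inverse-Gamma(13/2, 3065/32)
obs 11: x=1/2 → posterior Inverse-Gamma(7, 3129/32)
obs 12: x=-1 → posterior Inverse-Gamma(15/2, 3133/32)
obs 13: x=-7/2 → posterior Inverse-Gamma(8, 3197/32)

alpha=8, beta=3197/32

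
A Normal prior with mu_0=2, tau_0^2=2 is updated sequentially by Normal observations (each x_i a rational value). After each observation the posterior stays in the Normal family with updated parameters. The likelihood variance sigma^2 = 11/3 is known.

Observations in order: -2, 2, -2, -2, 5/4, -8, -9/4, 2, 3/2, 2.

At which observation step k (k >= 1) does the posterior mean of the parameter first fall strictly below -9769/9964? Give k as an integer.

obs 1: x=-2 → posterior Normal(10/17, 22/17)
obs 2: x=2 → posterior Normal(22/23, 22/23)
obs 3: x=-2 → posterior Normal(10/29, 22/29)
obs 4: x=-2 → posterior Normal(-2/35, 22/35)
obs 5: x=5/4 → posterior Normal(11/82, 22/41)
obs 6: x=-8 → posterior Normal(-85/94, 22/47)
obs 7: x=-9/4 → posterior Normal(-56/53, 22/53)
obs 8: x=2 → posterior Normal(-44/59, 22/59)
obs 9: x=3/2 → posterior Normal(-7/13, 22/65)
obs 10: x=2 → posterior Normal(-23/71, 22/71)

k = 7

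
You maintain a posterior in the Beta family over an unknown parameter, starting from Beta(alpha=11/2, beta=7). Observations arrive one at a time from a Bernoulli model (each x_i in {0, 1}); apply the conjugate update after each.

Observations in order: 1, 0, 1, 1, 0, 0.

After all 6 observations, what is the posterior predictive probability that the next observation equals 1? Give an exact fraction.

obs 1: x=1 → posterior Beta(13/2, 7)
obs 2: x=0 → posterior Beta(13/2, 8)
obs 3: x=1 → posterior Beta(15/2, 8)
obs 4: x=1 → posterior Beta(17/2, 8)
obs 5: x=0 → posterior Beta(17/2, 9)
obs 6: x=0 → posterior Beta(17/2, 10)

17/37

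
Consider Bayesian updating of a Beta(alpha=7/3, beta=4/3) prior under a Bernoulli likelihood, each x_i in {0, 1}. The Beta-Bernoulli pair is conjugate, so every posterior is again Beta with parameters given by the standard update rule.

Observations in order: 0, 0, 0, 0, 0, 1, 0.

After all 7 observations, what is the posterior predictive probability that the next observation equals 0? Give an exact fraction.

11/16

obs 1: x=0 → posterior Beta(7/3, 7/3)
obs 2: x=0 → posterior Beta(7/3, 10/3)
obs 3: x=0 → posterior Beta(7/3, 13/3)
obs 4: x=0 → posterior Beta(7/3, 16/3)
obs 5: x=0 → posterior Beta(7/3, 19/3)
obs 6: x=1 → posterior Beta(10/3, 19/3)
obs 7: x=0 → posterior Beta(10/3, 22/3)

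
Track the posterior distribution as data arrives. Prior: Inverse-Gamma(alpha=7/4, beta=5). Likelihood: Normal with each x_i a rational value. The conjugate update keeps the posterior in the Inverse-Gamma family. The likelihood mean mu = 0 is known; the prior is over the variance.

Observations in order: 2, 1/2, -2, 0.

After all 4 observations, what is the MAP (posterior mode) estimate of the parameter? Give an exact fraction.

73/38

obs 1: x=2 → posterior Inverse-Gamma(9/4, 7)
obs 2: x=1/2 → posterior Inverse-Gamma(11/4, 57/8)
obs 3: x=-2 → posterior Inverse-Gamma(13/4, 73/8)
obs 4: x=0 → posterior Inverse-Gamma(15/4, 73/8)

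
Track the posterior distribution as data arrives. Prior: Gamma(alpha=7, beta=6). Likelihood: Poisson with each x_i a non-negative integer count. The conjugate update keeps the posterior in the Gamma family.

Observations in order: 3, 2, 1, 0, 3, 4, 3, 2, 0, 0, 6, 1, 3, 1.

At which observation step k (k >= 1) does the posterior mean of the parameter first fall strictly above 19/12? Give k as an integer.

obs 1: x=3 → posterior Gamma(10, 7)
obs 2: x=2 → posterior Gamma(12, 8)
obs 3: x=1 → posterior Gamma(13, 9)
obs 4: x=0 → posterior Gamma(13, 10)
obs 5: x=3 → posterior Gamma(16, 11)
obs 6: x=4 → posterior Gamma(20, 12)
obs 7: x=3 → posterior Gamma(23, 13)
obs 8: x=2 → posterior Gamma(25, 14)
obs 9: x=0 → posterior Gamma(25, 15)
obs 10: x=0 → posterior Gamma(25, 16)
obs 11: x=6 → posterior Gamma(31, 17)
obs 12: x=1 → posterior Gamma(32, 18)
obs 13: x=3 → posterior Gamma(35, 19)
obs 14: x=1 → posterior Gamma(36, 20)

k = 6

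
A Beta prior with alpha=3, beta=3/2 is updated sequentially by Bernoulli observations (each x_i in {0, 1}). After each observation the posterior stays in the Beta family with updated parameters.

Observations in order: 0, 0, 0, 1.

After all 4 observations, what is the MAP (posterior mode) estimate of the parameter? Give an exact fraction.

6/13

obs 1: x=0 → posterior Beta(3, 5/2)
obs 2: x=0 → posterior Beta(3, 7/2)
obs 3: x=0 → posterior Beta(3, 9/2)
obs 4: x=1 → posterior Beta(4, 9/2)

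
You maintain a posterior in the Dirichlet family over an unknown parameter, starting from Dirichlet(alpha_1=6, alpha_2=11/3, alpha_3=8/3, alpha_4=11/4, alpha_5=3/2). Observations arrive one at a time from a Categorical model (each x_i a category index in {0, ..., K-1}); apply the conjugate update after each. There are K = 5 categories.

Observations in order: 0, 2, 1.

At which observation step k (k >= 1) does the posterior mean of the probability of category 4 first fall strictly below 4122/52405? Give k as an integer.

obs 1: x=0 → posterior Dirichlet(7, 11/3, 8/3, 11/4, 3/2)
obs 2: x=2 → posterior Dirichlet(7, 11/3, 11/3, 11/4, 3/2)
obs 3: x=1 → posterior Dirichlet(7, 14/3, 11/3, 11/4, 3/2)

k = 3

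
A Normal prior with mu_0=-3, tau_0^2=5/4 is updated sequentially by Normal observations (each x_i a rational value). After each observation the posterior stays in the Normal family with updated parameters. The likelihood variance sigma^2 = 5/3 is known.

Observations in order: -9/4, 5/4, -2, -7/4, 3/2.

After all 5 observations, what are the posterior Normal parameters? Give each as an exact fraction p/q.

mu_0=-87/76, tau_0^2=5/19

obs 1: x=-9/4 → posterior Normal(-75/28, 5/7)
obs 2: x=5/4 → posterior Normal(-3/2, 1/2)
obs 3: x=-2 → posterior Normal(-21/13, 5/13)
obs 4: x=-7/4 → posterior Normal(-105/64, 5/16)
obs 5: x=3/2 → posterior Normal(-87/76, 5/19)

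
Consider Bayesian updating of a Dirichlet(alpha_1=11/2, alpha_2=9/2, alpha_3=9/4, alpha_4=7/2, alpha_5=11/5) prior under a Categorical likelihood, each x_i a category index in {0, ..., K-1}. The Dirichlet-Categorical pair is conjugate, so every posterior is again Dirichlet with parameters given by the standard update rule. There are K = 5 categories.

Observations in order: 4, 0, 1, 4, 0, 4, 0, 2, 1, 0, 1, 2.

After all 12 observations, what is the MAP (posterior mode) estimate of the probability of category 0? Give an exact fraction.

obs 1: x=4 → posterior Dirichlet(11/2, 9/2, 9/4, 7/2, 16/5)
obs 2: x=0 → posterior Dirichlet(13/2, 9/2, 9/4, 7/2, 16/5)
obs 3: x=1 → posterior Dirichlet(13/2, 11/2, 9/4, 7/2, 16/5)
obs 4: x=4 → posterior Dirichlet(13/2, 11/2, 9/4, 7/2, 21/5)
obs 5: x=0 → posterior Dirichlet(15/2, 11/2, 9/4, 7/2, 21/5)
obs 6: x=4 → posterior Dirichlet(15/2, 11/2, 9/4, 7/2, 26/5)
obs 7: x=0 → posterior Dirichlet(17/2, 11/2, 9/4, 7/2, 26/5)
obs 8: x=2 → posterior Dirichlet(17/2, 11/2, 13/4, 7/2, 26/5)
obs 9: x=1 → posterior Dirichlet(17/2, 13/2, 13/4, 7/2, 26/5)
obs 10: x=0 → posterior Dirichlet(19/2, 13/2, 13/4, 7/2, 26/5)
obs 11: x=1 → posterior Dirichlet(19/2, 15/2, 13/4, 7/2, 26/5)
obs 12: x=2 → posterior Dirichlet(19/2, 15/2, 17/4, 7/2, 26/5)

170/499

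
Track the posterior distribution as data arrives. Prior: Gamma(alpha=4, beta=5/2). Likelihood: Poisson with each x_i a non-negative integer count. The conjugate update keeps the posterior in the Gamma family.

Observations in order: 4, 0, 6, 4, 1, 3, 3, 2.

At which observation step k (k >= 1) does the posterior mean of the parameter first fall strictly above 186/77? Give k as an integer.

obs 1: x=4 → posterior Gamma(8, 7/2)
obs 2: x=0 → posterior Gamma(8, 9/2)
obs 3: x=6 → posterior Gamma(14, 11/2)
obs 4: x=4 → posterior Gamma(18, 13/2)
obs 5: x=1 → posterior Gamma(19, 15/2)
obs 6: x=3 → posterior Gamma(22, 17/2)
obs 7: x=3 → posterior Gamma(25, 19/2)
obs 8: x=2 → posterior Gamma(27, 21/2)

k = 3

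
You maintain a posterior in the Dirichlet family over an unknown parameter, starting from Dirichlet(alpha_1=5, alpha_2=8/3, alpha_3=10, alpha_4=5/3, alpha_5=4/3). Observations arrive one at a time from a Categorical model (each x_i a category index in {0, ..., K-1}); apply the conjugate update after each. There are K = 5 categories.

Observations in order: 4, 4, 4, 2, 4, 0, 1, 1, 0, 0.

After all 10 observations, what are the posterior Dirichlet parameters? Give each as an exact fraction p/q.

alpha_1=8, alpha_2=14/3, alpha_3=11, alpha_4=5/3, alpha_5=16/3

obs 1: x=4 → posterior Dirichlet(5, 8/3, 10, 5/3, 7/3)
obs 2: x=4 → posterior Dirichlet(5, 8/3, 10, 5/3, 10/3)
obs 3: x=4 → posterior Dirichlet(5, 8/3, 10, 5/3, 13/3)
obs 4: x=2 → posterior Dirichlet(5, 8/3, 11, 5/3, 13/3)
obs 5: x=4 → posterior Dirichlet(5, 8/3, 11, 5/3, 16/3)
obs 6: x=0 → posterior Dirichlet(6, 8/3, 11, 5/3, 16/3)
obs 7: x=1 → posterior Dirichlet(6, 11/3, 11, 5/3, 16/3)
obs 8: x=1 → posterior Dirichlet(6, 14/3, 11, 5/3, 16/3)
obs 9: x=0 → posterior Dirichlet(7, 14/3, 11, 5/3, 16/3)
obs 10: x=0 → posterior Dirichlet(8, 14/3, 11, 5/3, 16/3)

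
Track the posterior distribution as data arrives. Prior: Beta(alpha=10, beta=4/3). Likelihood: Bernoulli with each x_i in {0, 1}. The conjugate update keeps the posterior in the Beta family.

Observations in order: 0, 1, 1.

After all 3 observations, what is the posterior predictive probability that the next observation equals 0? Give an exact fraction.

obs 1: x=0 → posterior Beta(10, 7/3)
obs 2: x=1 → posterior Beta(11, 7/3)
obs 3: x=1 → posterior Beta(12, 7/3)

7/43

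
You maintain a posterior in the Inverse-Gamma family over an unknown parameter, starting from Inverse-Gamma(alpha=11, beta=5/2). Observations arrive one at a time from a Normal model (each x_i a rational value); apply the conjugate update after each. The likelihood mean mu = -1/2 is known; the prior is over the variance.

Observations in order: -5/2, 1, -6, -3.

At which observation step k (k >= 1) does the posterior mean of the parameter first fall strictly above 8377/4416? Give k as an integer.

k = 4

obs 1: x=-5/2 → posterior Inverse-Gamma(23/2, 9/2)
obs 2: x=1 → posterior Inverse-Gamma(12, 45/8)
obs 3: x=-6 → posterior Inverse-Gamma(25/2, 83/4)
obs 4: x=-3 → posterior Inverse-Gamma(13, 191/8)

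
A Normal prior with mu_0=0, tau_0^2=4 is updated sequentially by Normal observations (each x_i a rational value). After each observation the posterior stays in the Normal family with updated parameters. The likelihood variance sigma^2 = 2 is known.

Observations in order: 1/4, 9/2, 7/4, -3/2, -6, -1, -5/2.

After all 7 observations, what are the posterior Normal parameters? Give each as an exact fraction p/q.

obs 1: x=1/4 → posterior Normal(1/6, 4/3)
obs 2: x=9/2 → posterior Normal(19/10, 4/5)
obs 3: x=7/4 → posterior Normal(13/7, 4/7)
obs 4: x=-3/2 → posterior Normal(10/9, 4/9)
obs 5: x=-6 → posterior Normal(-2/11, 4/11)
obs 6: x=-1 → posterior Normal(-4/13, 4/13)
obs 7: x=-5/2 → posterior Normal(-3/5, 4/15)

mu_0=-3/5, tau_0^2=4/15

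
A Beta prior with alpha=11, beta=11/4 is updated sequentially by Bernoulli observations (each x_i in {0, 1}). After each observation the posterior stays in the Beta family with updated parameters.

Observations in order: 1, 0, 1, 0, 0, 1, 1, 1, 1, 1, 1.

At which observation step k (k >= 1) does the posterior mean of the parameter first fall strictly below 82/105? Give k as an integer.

obs 1: x=1 → posterior Beta(12, 11/4)
obs 2: x=0 → posterior Beta(12, 15/4)
obs 3: x=1 → posterior Beta(13, 15/4)
obs 4: x=0 → posterior Beta(13, 19/4)
obs 5: x=0 → posterior Beta(13, 23/4)
obs 6: x=1 → posterior Beta(14, 23/4)
obs 7: x=1 → posterior Beta(15, 23/4)
obs 8: x=1 → posterior Beta(16, 23/4)
obs 9: x=1 → posterior Beta(17, 23/4)
obs 10: x=1 → posterior Beta(18, 23/4)
obs 11: x=1 → posterior Beta(19, 23/4)

k = 2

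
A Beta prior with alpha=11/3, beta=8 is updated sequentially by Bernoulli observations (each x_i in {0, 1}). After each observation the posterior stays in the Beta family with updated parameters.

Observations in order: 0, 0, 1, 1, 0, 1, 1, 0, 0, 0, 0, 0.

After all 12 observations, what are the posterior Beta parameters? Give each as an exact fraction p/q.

alpha=23/3, beta=16

obs 1: x=0 → posterior Beta(11/3, 9)
obs 2: x=0 → posterior Beta(11/3, 10)
obs 3: x=1 → posterior Beta(14/3, 10)
obs 4: x=1 → posterior Beta(17/3, 10)
obs 5: x=0 → posterior Beta(17/3, 11)
obs 6: x=1 → posterior Beta(20/3, 11)
obs 7: x=1 → posterior Beta(23/3, 11)
obs 8: x=0 → posterior Beta(23/3, 12)
obs 9: x=0 → posterior Beta(23/3, 13)
obs 10: x=0 → posterior Beta(23/3, 14)
obs 11: x=0 → posterior Beta(23/3, 15)
obs 12: x=0 → posterior Beta(23/3, 16)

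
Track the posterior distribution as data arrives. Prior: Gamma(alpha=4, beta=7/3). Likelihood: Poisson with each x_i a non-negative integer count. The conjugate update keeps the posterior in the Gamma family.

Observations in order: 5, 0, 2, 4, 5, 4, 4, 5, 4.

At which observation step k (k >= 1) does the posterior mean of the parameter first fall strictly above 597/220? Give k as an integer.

obs 1: x=5 → posterior Gamma(9, 10/3)
obs 2: x=0 → posterior Gamma(9, 13/3)
obs 3: x=2 → posterior Gamma(11, 16/3)
obs 4: x=4 → posterior Gamma(15, 19/3)
obs 5: x=5 → posterior Gamma(20, 22/3)
obs 6: x=4 → posterior Gamma(24, 25/3)
obs 7: x=4 → posterior Gamma(28, 28/3)
obs 8: x=5 → posterior Gamma(33, 31/3)
obs 9: x=4 → posterior Gamma(37, 34/3)

k = 5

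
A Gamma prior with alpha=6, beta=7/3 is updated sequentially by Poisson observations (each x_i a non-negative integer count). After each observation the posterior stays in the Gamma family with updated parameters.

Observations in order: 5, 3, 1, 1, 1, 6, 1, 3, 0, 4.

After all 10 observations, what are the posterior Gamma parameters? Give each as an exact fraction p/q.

obs 1: x=5 → posterior Gamma(11, 10/3)
obs 2: x=3 → posterior Gamma(14, 13/3)
obs 3: x=1 → posterior Gamma(15, 16/3)
obs 4: x=1 → posterior Gamma(16, 19/3)
obs 5: x=1 → posterior Gamma(17, 22/3)
obs 6: x=6 → posterior Gamma(23, 25/3)
obs 7: x=1 → posterior Gamma(24, 28/3)
obs 8: x=3 → posterior Gamma(27, 31/3)
obs 9: x=0 → posterior Gamma(27, 34/3)
obs 10: x=4 → posterior Gamma(31, 37/3)

alpha=31, beta=37/3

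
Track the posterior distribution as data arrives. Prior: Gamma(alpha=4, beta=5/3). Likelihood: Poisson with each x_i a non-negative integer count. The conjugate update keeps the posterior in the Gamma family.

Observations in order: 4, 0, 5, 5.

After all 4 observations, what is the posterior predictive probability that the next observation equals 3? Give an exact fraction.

obs 1: x=4 → posterior Gamma(8, 8/3)
obs 2: x=0 → posterior Gamma(8, 11/3)
obs 3: x=5 → posterior Gamma(13, 14/3)
obs 4: x=5 → posterior Gamma(18, 17/3)

21643086971732228761162851/104857600000000000000000000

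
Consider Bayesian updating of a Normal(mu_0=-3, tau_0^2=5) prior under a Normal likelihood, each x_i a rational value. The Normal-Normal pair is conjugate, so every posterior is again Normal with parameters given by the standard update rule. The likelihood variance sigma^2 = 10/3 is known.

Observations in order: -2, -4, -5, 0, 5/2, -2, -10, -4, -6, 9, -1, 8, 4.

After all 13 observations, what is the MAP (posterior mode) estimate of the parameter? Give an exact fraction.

obs 1: x=-2 → posterior Normal(-12/5, 2)
obs 2: x=-4 → posterior Normal(-3, 5/4)
obs 3: x=-5 → posterior Normal(-39/11, 10/11)
obs 4: x=0 → posterior Normal(-39/14, 5/7)
obs 5: x=5/2 → posterior Normal(-63/34, 10/17)
obs 6: x=-2 → posterior Normal(-15/8, 1/2)
obs 7: x=-10 → posterior Normal(-135/46, 10/23)
obs 8: x=-4 → posterior Normal(-159/52, 5/13)
obs 9: x=-6 → posterior Normal(-195/58, 10/29)
obs 10: x=9 → posterior Normal(-141/64, 5/16)
obs 11: x=-1 → posterior Normal(-21/10, 2/7)
obs 12: x=8 → posterior Normal(-99/76, 5/19)
obs 13: x=4 → posterior Normal(-75/82, 10/41)

-75/82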